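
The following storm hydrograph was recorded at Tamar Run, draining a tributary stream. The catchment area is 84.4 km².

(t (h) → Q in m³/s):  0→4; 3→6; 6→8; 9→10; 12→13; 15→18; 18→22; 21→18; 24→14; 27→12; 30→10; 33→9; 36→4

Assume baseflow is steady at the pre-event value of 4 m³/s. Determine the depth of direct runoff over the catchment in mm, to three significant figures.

d ≈ 12.3 mm

Direct runoff: 0.0, 2.0, 4.0, 6.0, 9.0, 14.0, 18.0, 14.0, 10.0, 8.0, 6.0, 5.0, 0.0 m³/s; ΣQ_DR = 96.00 m³/s.
V = ΣQ_DR · Δt = 96.00 × 10800 s = 1.037 × 10^6 m³.
Over A = 84.4 km², depth = V / A = 12.3 mm.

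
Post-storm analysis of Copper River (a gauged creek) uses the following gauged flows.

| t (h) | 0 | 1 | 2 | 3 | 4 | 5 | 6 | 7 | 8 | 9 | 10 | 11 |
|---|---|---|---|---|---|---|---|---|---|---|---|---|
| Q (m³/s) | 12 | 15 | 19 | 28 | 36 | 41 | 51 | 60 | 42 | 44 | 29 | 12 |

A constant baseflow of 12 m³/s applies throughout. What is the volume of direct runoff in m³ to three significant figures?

Direct-runoff ordinates (Q − Q_b): 0.0, 3.0, 7.0, 16.0, 24.0, 29.0, 39.0, 48.0, 30.0, 32.0, 17.0, 0.0 m³/s.
ΣQ_DR = 245.0 m³/s.
With Δt = 1 h = 3600 s, V = ΣQ_DR · Δt = 245.0 × 3600 = 8.82 × 10^5 m³.

V ≈ 8.82 × 10^5 m³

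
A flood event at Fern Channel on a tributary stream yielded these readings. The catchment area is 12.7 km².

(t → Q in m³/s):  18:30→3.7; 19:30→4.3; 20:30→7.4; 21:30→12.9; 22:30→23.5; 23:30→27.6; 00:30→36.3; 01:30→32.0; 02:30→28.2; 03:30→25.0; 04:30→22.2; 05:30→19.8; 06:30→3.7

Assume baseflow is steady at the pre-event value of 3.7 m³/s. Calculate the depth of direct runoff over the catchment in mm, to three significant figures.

d ≈ 56.3 mm

Direct runoff: 0.0, 0.6, 3.7, 9.2, 19.8, 23.9, 32.6, 28.3, 24.5, 21.3, 18.5, 16.1, 0.0 m³/s; ΣQ_DR = 198.5 m³/s.
V = ΣQ_DR · Δt = 198.5 × 3600 s = 7.146 × 10^5 m³.
Over A = 12.7 km², depth = V / A = 56.3 mm.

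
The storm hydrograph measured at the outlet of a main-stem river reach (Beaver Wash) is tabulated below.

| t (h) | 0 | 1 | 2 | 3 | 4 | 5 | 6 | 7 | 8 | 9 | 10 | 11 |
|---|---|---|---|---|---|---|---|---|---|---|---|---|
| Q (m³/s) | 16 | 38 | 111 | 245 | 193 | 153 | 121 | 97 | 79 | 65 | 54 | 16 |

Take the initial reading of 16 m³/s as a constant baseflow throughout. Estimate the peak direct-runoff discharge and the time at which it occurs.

Q_p = 229.0 m³/s at t = 3 h

Subtracting baseflow gives direct-runoff ordinates: 0.0, 22.0, 95.0, 229.0, 177.0, 137.0, 105.0, 81.0, 63.0, 49.0, 38.0, 0.0 m³/s.
The maximum is 229.0 m³/s, occurring at the reading for t = 3 h.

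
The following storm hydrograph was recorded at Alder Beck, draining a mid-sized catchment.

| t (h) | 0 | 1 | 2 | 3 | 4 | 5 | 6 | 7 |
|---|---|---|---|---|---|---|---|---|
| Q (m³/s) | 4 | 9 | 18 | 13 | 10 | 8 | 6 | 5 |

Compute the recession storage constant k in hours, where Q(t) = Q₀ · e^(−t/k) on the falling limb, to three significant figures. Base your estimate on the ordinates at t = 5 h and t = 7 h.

k ≈ 4.26 h

On the falling limb, Q drops from 8 to 5 m³/s between t = 5 h and t = 7 h (Δt = 2 h).
k = −Δt / ln(Q₂/Q₁) = −2 / ln(5/8) = 4.26 h.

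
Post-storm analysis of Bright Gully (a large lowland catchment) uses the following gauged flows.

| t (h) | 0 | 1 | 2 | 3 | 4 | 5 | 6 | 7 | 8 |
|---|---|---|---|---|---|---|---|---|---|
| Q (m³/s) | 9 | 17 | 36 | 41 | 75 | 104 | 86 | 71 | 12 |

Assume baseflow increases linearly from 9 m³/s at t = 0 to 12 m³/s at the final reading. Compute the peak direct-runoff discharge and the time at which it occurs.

Q_p = 93.12 m³/s at t = 5 h

Subtracting baseflow gives direct-runoff ordinates: 0.00, 7.62, 26.25, 30.88, 64.50, 93.12, 74.75, 59.38, 0.00 m³/s.
The maximum is 93.12 m³/s, occurring at the reading for t = 5 h.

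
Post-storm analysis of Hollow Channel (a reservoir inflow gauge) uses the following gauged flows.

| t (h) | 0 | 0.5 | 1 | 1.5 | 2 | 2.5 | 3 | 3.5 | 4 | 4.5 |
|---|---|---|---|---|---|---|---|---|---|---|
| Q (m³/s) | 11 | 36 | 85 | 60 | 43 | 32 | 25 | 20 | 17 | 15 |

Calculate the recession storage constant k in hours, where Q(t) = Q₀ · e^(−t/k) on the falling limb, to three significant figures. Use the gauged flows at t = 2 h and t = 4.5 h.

k ≈ 2.37 h

On the falling limb, Q drops from 43 to 15 m³/s between t = 2 h and t = 4.5 h (Δt = 2.5 h).
k = −Δt / ln(Q₂/Q₁) = −2.5 / ln(15/43) = 2.37 h.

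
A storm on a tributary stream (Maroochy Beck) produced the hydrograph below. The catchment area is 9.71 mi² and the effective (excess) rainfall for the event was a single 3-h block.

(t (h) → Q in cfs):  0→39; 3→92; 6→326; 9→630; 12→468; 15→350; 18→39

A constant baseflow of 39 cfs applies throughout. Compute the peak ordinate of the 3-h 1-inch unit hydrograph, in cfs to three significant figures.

U_p ≈ 739 cfs

Direct runoff: 0.0, 53.0, 287.0, 591.0, 429.0, 311.0, 0.0 cfs; ΣQ_DR = 1671 cfs, peak = 591.0 cfs.
Runoff depth d = ΣQ_DR·Δt / A = 1671 × 10800 / (9.71 mi²) = 0.8000 in.
The 1-inch UH is the DRH scaled by (1 in)/d, so U_p = 591.0 × 1/0.8000 = 739 cfs.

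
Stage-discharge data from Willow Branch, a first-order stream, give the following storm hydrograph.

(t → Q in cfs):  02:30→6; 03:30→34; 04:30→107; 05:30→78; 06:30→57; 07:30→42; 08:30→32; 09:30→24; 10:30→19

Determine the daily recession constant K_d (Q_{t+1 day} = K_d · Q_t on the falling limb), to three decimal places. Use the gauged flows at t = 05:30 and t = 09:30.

K_d ≈ 0.001

Between t = 05:30 and t = 09:30 the flow falls from 78 to 24 cfs over 4×1 h = 4 h.
Per-interval ratio K = (24/78)^(1/4) = 0.7448; K_d = K^(24/1) = 0.001.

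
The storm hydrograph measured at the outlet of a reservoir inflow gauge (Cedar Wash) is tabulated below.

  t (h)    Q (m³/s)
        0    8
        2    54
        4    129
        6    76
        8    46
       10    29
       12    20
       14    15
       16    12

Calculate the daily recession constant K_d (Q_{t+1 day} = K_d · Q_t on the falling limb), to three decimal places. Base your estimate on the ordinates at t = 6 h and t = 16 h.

K_d ≈ 0.012

Between t = 6 h and t = 16 h the flow falls from 76 to 12 m³/s over 5×2 h = 10 h.
Per-interval ratio K = (12/76)^(1/5) = 0.6913; K_d = K^(24/2) = 0.012.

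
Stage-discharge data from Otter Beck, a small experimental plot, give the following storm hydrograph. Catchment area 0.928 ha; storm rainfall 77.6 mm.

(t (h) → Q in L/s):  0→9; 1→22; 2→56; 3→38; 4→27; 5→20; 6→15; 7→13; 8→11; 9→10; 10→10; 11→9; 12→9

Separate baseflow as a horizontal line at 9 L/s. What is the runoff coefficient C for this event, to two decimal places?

ΣQ_DR = 132.0 L/s; V = ΣQ_DR·Δt = 4.752 × 10^5 L.
Runoff depth d = V / A = 51.21 mm.
C = d / P = 51.21 / 77.6 = 0.66.

C ≈ 0.66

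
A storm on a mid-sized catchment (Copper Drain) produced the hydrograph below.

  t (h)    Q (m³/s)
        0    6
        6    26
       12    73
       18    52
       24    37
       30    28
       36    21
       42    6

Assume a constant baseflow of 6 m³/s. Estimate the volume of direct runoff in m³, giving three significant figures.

V ≈ 4.34 × 10^6 m³

Direct-runoff ordinates (Q − Q_b): 0.0, 20.0, 67.0, 46.0, 31.0, 22.0, 15.0, 0.0 m³/s.
ΣQ_DR = 201.0 m³/s.
With Δt = 6 h = 21600 s, V = ΣQ_DR · Δt = 201.0 × 21600 = 4.34 × 10^6 m³.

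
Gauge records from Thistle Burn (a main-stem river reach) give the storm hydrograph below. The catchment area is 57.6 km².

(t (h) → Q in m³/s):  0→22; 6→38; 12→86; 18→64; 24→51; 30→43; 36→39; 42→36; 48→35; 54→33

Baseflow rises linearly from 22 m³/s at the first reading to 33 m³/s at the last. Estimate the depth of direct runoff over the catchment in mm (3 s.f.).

d ≈ 64.5 mm

Direct runoff: 0.00, 14.78, 61.56, 38.33, 24.11, 14.89, 9.67, 5.44, 3.22, 0.00 m³/s; ΣQ_DR = 172.0 m³/s.
V = ΣQ_DR · Δt = 172.0 × 21600 s = 3.715 × 10^6 m³.
Over A = 57.6 km², depth = V / A = 64.5 mm.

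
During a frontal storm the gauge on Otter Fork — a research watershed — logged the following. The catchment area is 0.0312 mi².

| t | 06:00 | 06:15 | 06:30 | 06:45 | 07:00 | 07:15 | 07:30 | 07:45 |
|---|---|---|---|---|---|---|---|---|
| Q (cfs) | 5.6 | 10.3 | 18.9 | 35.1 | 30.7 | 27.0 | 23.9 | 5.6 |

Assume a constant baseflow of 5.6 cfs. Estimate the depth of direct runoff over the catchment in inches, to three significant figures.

Direct runoff: 0.0, 4.7, 13.3, 29.5, 25.1, 21.4, 18.3, 0.0 cfs; ΣQ_DR = 112.3 cfs.
V = ΣQ_DR · Δt = 112.3 × 900 s = 1.011 × 10^5 ft³.
Over A = 0.0312 mi², depth = V / A = 1.39 in.

d ≈ 1.39 in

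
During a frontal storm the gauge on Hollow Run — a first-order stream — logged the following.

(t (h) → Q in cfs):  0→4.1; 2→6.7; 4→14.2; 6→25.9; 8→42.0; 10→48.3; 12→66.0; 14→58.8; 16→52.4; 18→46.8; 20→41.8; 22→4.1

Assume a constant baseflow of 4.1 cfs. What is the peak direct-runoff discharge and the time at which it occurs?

Q_p = 61.9 cfs at t = 12 h

Subtracting baseflow gives direct-runoff ordinates: 0.0, 2.6, 10.1, 21.8, 37.9, 44.2, 61.9, 54.7, 48.3, 42.7, 37.7, 0.0 cfs.
The maximum is 61.9 cfs, occurring at the reading for t = 12 h.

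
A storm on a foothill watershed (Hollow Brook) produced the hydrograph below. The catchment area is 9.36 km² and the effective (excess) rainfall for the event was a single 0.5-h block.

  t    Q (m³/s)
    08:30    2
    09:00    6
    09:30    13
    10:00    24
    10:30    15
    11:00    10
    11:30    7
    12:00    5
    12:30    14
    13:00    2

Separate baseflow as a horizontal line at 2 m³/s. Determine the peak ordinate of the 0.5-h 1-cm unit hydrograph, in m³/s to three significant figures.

U_p ≈ 14.7 m³/s

Direct runoff: 0.0, 4.0, 11.0, 22.0, 13.0, 8.0, 5.0, 3.0, 12.0, 0.0 m³/s; ΣQ_DR = 78.00 m³/s, peak = 22.0 m³/s.
Runoff depth d = ΣQ_DR·Δt / A = 78.00 × 1800 / (9.36 km²) = 15.00 mm.
The 1-cm UH is the DRH scaled by (10 mm)/d, so U_p = 22.0 × 10/15.00 = 14.7 m³/s.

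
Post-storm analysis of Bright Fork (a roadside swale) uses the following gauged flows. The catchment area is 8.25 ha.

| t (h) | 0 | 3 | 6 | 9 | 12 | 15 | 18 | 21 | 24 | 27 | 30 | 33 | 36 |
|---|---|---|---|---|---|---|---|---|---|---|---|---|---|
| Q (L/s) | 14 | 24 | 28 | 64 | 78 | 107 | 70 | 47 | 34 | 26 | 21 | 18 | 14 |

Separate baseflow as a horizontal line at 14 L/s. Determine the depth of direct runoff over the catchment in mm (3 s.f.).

d ≈ 47.5 mm

Direct runoff: 0.0, 10.0, 14.0, 50.0, 64.0, 93.0, 56.0, 33.0, 20.0, 12.0, 7.0, 4.0, 0.0 L/s; ΣQ_DR = 363.0 L/s.
V = ΣQ_DR · Δt = 363.0 × 10800 s = 3.920 × 10^6 L.
Over A = 8.25 ha, depth = V / A = 47.5 mm.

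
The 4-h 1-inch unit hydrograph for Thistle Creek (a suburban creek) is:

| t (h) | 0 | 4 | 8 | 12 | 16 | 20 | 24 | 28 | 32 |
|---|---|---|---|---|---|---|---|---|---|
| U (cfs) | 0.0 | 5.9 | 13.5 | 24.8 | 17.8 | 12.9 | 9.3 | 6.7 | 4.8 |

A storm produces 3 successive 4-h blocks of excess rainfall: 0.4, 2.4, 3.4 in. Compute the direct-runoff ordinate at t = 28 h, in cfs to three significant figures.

Q ≈ 68.9 cfs

By discrete convolution, Q_j = Σ (P_i / 1 in) · U_{j−i}.
At t = 28 h (j=7): Q = (0.4/1)·6.7 + (2.4/1)·9.3 + (3.4/1)·12.9 = 68.9 cfs.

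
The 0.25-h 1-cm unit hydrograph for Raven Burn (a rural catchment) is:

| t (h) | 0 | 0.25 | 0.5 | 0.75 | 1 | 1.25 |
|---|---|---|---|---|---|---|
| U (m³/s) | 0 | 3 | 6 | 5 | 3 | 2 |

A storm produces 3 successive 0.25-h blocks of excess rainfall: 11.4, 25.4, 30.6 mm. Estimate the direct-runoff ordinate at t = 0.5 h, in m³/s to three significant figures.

By discrete convolution, Q_j = Σ (P_i / 10 mm) · U_{j−i}.
At t = 0.5 h (j=2): Q = (11.4/10)·6 + (25.4/10)·3 + (30.6/10)·0 = 14.5 m³/s.

Q ≈ 14.5 m³/s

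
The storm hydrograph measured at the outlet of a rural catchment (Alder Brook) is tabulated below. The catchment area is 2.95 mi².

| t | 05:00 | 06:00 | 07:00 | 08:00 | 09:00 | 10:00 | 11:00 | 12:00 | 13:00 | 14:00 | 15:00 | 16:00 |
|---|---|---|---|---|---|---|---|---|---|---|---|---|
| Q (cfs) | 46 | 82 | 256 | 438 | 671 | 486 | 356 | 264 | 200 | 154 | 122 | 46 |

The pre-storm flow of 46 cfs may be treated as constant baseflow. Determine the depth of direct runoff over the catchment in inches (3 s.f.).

Direct runoff: 0.0, 36.0, 210.0, 392.0, 625.0, 440.0, 310.0, 218.0, 154.0, 108.0, 76.0, 0.0 cfs; ΣQ_DR = 2569 cfs.
V = ΣQ_DR · Δt = 2569 × 3600 s = 9.248 × 10^6 ft³.
Over A = 2.95 mi², depth = V / A = 1.35 in.

d ≈ 1.35 in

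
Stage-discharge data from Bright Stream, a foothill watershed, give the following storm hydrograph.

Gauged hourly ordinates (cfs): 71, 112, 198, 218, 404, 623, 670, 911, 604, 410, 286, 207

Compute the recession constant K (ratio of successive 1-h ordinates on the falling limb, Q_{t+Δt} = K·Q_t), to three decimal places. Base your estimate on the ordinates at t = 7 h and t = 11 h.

K ≈ 0.690

Using the recession-limb readings at t = 7 h and t = 11 h: Q falls from 911 to 207 cfs over 4 intervals.
K = (Q₂/Q₁)^(1/4) = (207/911)^(1/4) = 0.690.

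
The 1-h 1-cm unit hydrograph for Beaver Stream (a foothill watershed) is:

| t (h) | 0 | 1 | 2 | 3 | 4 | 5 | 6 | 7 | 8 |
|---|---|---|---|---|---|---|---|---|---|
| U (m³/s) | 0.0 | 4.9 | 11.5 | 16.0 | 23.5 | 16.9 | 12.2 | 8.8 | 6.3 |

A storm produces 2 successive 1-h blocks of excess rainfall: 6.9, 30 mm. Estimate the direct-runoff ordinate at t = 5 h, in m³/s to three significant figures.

By discrete convolution, Q_j = Σ (P_i / 10 mm) · U_{j−i}.
At t = 5 h (j=5): Q = (6.9/10)·16.9 + (30/10)·23.5 = 82.2 m³/s.

Q ≈ 82.2 m³/s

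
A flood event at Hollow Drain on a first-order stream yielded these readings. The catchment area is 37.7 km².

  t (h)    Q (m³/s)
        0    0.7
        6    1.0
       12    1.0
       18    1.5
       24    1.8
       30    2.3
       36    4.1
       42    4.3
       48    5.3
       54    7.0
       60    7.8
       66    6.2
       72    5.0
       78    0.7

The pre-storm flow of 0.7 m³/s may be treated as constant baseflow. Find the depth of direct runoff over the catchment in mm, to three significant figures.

d ≈ 22.3 mm

Direct runoff: 0.0, 0.3, 0.3, 0.8, 1.1, 1.6, 3.4, 3.6, 4.6, 6.3, 7.1, 5.5, 4.3, 0.0 m³/s; ΣQ_DR = 38.90 m³/s.
V = ΣQ_DR · Δt = 38.90 × 21600 s = 8.402 × 10^5 m³.
Over A = 37.7 km², depth = V / A = 22.3 mm.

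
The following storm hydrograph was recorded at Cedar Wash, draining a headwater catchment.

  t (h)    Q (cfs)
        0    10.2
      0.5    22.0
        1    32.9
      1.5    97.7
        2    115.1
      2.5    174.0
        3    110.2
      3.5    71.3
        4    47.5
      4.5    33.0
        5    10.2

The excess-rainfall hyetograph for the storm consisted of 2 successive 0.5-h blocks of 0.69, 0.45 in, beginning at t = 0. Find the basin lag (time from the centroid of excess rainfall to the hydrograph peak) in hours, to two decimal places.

t_L ≈ 2.05 h

Centroid of excess rainfall: t_c = Σ P_i·t̄_i / ΣP_i = 0.4474 h (block centres at 0.25, 0.75 h).
Hydrograph peak occurs at t = 2.5 h, so basin lag t_L = 2.5 − 0.4474 = 2.05 h.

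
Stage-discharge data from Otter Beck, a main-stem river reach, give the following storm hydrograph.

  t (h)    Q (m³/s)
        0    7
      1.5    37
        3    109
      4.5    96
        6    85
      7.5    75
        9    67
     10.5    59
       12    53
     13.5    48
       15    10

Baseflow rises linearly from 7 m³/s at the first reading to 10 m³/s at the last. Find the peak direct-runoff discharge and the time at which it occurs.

Subtracting baseflow gives direct-runoff ordinates: 0.00, 29.70, 101.40, 88.10, 76.80, 66.50, 58.20, 49.90, 43.60, 38.30, 0.00 m³/s.
The maximum is 101.40 m³/s, occurring at the reading for t = 3 h.

Q_p = 101.40 m³/s at t = 3 h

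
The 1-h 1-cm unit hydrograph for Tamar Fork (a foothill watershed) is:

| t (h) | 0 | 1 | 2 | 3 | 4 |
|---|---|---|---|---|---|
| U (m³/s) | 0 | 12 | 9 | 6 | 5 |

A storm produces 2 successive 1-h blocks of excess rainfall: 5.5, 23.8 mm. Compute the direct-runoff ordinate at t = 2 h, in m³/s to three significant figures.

By discrete convolution, Q_j = Σ (P_i / 10 mm) · U_{j−i}.
At t = 2 h (j=2): Q = (5.5/10)·9 + (23.8/10)·12 = 33.5 m³/s.

Q ≈ 33.5 m³/s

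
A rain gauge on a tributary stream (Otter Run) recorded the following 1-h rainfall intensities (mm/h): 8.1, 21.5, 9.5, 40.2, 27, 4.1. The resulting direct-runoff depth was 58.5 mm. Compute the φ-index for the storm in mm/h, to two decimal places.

Only the 3 blocks with intensity above φ contribute runoff: 21.5, 40.2, 27 mm/h.
Σ(I−φ)·Δt = d  ⇒  (21.5+40.2+27 − 3φ)·1 = 58.5
φ = (88.70 − 58.5/1) / 3 = 10.07 mm/h.

φ ≈ 10.07 mm/h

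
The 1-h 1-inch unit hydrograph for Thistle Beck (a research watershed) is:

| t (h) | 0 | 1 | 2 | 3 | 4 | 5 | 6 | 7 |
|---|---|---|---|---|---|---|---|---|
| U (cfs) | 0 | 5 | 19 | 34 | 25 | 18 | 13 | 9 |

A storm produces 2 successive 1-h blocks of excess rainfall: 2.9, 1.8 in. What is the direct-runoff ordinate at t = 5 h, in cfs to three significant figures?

By discrete convolution, Q_j = Σ (P_i / 1 in) · U_{j−i}.
At t = 5 h (j=5): Q = (2.9/1)·18 + (1.8/1)·25 = 97.2 cfs.

Q ≈ 97.2 cfs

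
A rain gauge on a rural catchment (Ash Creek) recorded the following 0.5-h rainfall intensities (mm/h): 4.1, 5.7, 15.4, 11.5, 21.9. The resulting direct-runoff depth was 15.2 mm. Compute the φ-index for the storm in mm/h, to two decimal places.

φ ≈ 6.13 mm/h

Only the 3 blocks with intensity above φ contribute runoff: 15.4, 11.5, 21.9 mm/h.
Σ(I−φ)·Δt = d  ⇒  (15.4+11.5+21.9 − 3φ)·0.5 = 15.2
φ = (48.80 − 15.2/0.5) / 3 = 6.13 mm/h.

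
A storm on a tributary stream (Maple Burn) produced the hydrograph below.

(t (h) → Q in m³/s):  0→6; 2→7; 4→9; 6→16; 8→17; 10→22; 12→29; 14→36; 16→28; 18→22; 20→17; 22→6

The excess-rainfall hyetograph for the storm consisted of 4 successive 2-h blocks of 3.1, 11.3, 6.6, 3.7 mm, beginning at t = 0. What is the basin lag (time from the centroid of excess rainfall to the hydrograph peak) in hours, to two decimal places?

t_L ≈ 10.12 h

Centroid of excess rainfall: t_c = Σ P_i·t̄_i / ΣP_i = 3.8826 h (block centres at 1, 3, 5, 7 h).
Hydrograph peak occurs at t = 14 h, so basin lag t_L = 14 − 3.8826 = 10.12 h.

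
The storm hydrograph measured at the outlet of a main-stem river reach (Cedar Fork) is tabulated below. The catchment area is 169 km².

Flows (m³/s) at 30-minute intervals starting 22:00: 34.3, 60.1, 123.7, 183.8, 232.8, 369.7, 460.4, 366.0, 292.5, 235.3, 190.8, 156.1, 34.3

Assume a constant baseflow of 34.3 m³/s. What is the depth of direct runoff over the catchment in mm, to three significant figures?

Direct runoff: 0.0, 25.8, 89.4, 149.5, 198.5, 335.4, 426.1, 331.7, 258.2, 201.0, 156.5, 121.8, 0.0 m³/s; ΣQ_DR = 2294 m³/s.
V = ΣQ_DR · Δt = 2294 × 1800 s = 4.129 × 10^6 m³.
Over A = 169 km², depth = V / A = 24.4 mm.

d ≈ 24.4 mm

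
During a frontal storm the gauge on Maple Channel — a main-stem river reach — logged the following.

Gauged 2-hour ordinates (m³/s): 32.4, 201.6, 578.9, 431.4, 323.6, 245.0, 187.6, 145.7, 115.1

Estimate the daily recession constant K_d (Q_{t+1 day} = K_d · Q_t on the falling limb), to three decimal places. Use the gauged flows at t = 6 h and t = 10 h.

Between t = 6 h and t = 10 h the flow falls from 431.4 to 245.0 m³/s over 2×2 h = 4 h.
Per-interval ratio K = (245.0/431.4)^(1/2) = 0.7536; K_d = K^(24/2) = 0.034.

K_d ≈ 0.034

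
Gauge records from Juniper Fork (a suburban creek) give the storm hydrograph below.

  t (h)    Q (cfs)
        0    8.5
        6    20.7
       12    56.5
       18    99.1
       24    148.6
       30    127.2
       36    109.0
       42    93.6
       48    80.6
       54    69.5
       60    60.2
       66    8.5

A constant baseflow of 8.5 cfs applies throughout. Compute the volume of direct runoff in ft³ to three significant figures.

V ≈ 1.68 × 10^7 ft³

Direct-runoff ordinates (Q − Q_b): 0.0, 12.2, 48.0, 90.6, 140.1, 118.7, 100.5, 85.1, 72.1, 61.0, 51.7, 0.0 cfs.
ΣQ_DR = 780.0 cfs.
With Δt = 6 h = 21600 s, V = ΣQ_DR · Δt = 780.0 × 21600 = 1.68 × 10^7 ft³.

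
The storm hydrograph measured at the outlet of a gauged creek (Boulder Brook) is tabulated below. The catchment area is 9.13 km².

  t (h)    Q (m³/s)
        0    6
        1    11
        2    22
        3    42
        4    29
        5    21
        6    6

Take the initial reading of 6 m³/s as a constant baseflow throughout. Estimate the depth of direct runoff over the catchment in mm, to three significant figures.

Direct runoff: 0.0, 5.0, 16.0, 36.0, 23.0, 15.0, 0.0 m³/s; ΣQ_DR = 95.00 m³/s.
V = ΣQ_DR · Δt = 95.00 × 3600 s = 3.420 × 10^5 m³.
Over A = 9.13 km², depth = V / A = 37.5 mm.

d ≈ 37.5 mm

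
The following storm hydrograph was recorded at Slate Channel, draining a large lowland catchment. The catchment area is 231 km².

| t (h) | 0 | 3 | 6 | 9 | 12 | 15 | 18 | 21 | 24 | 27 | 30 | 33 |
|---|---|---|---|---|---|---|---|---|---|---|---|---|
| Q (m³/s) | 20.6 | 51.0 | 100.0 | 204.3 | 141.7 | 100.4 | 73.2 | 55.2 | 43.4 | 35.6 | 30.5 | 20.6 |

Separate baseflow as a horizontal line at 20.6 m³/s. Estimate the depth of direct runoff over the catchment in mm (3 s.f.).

d ≈ 29.4 mm

Direct runoff: 0.0, 30.4, 79.4, 183.7, 121.1, 79.8, 52.6, 34.6, 22.8, 15.0, 9.9, 0.0 m³/s; ΣQ_DR = 629.3 m³/s.
V = ΣQ_DR · Δt = 629.3 × 10800 s = 6.796 × 10^6 m³.
Over A = 231 km², depth = V / A = 29.4 mm.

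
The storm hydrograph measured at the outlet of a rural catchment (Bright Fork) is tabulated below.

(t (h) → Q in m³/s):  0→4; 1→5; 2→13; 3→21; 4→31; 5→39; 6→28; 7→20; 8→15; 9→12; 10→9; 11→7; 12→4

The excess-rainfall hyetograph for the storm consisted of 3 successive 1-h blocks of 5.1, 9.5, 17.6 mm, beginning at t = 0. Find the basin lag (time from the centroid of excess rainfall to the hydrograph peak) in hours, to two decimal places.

t_L ≈ 3.11 h

Centroid of excess rainfall: t_c = Σ P_i·t̄_i / ΣP_i = 1.8882 h (block centres at 0.5, 1.5, 2.5 h).
Hydrograph peak occurs at t = 5 h, so basin lag t_L = 5 − 1.8882 = 3.11 h.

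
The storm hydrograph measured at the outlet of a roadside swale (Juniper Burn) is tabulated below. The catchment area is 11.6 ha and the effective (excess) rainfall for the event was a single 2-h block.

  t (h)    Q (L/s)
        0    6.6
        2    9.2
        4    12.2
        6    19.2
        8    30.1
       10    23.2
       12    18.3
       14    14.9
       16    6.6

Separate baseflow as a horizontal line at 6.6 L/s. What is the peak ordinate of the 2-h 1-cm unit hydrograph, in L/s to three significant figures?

U_p ≈ 46.8 L/s

Direct runoff: 0.0, 2.6, 5.6, 12.6, 23.5, 16.6, 11.7, 8.3, 0.0 L/s; ΣQ_DR = 80.90 L/s, peak = 23.5 L/s.
Runoff depth d = ΣQ_DR·Δt / A = 80.90 × 7200 / (11.6 ha) = 5.021 mm.
The 1-cm UH is the DRH scaled by (10 mm)/d, so U_p = 23.5 × 10/5.021 = 46.8 L/s.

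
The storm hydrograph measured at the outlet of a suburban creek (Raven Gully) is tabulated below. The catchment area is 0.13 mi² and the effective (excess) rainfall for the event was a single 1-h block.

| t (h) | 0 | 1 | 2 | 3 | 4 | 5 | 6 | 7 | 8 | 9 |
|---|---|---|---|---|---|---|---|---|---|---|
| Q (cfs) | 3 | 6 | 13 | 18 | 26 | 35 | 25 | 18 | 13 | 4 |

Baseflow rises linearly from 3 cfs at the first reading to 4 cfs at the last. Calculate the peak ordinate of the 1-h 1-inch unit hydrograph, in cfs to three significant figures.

U_p ≈ 20.9 cfs

Direct runoff: 0.00, 2.89, 9.78, 14.67, 22.56, 31.44, 21.33, 14.22, 9.11, 0.00 cfs; ΣQ_DR = 126.0 cfs, peak = 31.44 cfs.
Runoff depth d = ΣQ_DR·Δt / A = 126.0 × 3600 / (0.13 mi²) = 1.502 in.
The 1-inch UH is the DRH scaled by (1 in)/d, so U_p = 31.44 × 1/1.502 = 20.9 cfs.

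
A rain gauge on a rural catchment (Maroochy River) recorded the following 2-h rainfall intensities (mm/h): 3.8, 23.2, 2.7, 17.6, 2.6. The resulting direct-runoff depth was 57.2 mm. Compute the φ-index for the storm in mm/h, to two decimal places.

φ ≈ 6.10 mm/h

Only the 2 blocks with intensity above φ contribute runoff: 23.2, 17.6 mm/h.
Σ(I−φ)·Δt = d  ⇒  (23.2+17.6 − 2φ)·2 = 57.2
φ = (40.80 − 57.2/2) / 2 = 6.10 mm/h.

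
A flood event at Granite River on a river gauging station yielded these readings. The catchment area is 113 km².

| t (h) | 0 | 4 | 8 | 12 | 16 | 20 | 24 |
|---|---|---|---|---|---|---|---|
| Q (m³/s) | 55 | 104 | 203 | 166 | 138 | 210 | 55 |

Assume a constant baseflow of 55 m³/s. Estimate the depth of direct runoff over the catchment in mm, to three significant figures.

d ≈ 69.6 mm

Direct runoff: 0.0, 49.0, 148.0, 111.0, 83.0, 155.0, 0.0 m³/s; ΣQ_DR = 546.0 m³/s.
V = ΣQ_DR · Δt = 546.0 × 14400 s = 7.862 × 10^6 m³.
Over A = 113 km², depth = V / A = 69.6 mm.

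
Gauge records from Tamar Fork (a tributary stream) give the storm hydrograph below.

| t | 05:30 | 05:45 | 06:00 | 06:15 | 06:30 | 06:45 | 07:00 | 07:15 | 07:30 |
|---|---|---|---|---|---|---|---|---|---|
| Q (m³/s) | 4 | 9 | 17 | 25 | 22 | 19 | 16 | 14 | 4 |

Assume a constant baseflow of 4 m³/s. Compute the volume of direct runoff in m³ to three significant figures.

V ≈ 84600 m³

Direct-runoff ordinates (Q − Q_b): 0.0, 5.0, 13.0, 21.0, 18.0, 15.0, 12.0, 10.0, 0.0 m³/s.
ΣQ_DR = 94.00 m³/s.
With Δt = 0.25 h = 900 s, V = ΣQ_DR · Δt = 94.00 × 900 = 84600 m³.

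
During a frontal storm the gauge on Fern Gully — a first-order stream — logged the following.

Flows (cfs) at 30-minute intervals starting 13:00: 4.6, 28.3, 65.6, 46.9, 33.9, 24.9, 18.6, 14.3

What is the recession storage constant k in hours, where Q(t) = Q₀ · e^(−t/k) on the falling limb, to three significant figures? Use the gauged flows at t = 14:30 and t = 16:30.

On the falling limb, Q drops from 46.9 to 14.3 cfs between t = 14:30 and t = 16:30 (Δt = 2 h).
k = −Δt / ln(Q₂/Q₁) = −2 / ln(14.3/46.9) = 1.68 h.

k ≈ 1.68 h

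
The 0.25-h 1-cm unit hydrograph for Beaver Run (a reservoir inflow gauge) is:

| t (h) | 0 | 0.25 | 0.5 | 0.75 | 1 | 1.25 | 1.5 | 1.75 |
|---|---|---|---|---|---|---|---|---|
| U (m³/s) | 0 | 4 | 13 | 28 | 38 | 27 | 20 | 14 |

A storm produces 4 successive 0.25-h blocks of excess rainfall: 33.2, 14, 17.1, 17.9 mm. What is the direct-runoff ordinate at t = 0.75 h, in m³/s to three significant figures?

Q ≈ 118 m³/s

By discrete convolution, Q_j = Σ (P_i / 10 mm) · U_{j−i}.
At t = 0.75 h (j=3): Q = (33.2/10)·28 + (14/10)·13 + (17.1/10)·4 + (17.9/10)·0 = 118 m³/s.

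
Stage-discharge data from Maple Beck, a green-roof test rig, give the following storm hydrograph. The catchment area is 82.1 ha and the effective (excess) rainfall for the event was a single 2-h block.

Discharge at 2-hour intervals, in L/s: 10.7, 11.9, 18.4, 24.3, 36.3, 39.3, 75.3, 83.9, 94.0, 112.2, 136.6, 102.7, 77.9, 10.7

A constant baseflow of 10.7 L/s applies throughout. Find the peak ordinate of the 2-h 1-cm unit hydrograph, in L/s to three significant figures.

U_p ≈ 210 L/s

Direct runoff: 0.0, 1.2, 7.7, 13.6, 25.6, 28.6, 64.6, 73.2, 83.3, 101.5, 125.9, 92.0, 67.2, 0.0 L/s; ΣQ_DR = 684.4 L/s, peak = 125.9 L/s.
Runoff depth d = ΣQ_DR·Δt / A = 684.4 × 7200 / (82.1 ha) = 6.002 mm.
The 1-cm UH is the DRH scaled by (10 mm)/d, so U_p = 125.9 × 10/6.002 = 210 L/s.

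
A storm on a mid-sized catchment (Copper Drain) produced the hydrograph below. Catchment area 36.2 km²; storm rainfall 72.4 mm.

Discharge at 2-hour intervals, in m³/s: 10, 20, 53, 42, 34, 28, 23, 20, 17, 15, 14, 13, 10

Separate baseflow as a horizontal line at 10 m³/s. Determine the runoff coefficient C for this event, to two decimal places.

C ≈ 0.46

ΣQ_DR = 169.0 m³/s; V = ΣQ_DR·Δt = 1.217 × 10^6 m³.
Runoff depth d = V / A = 33.61 mm.
C = d / P = 33.61 / 72.4 = 0.46.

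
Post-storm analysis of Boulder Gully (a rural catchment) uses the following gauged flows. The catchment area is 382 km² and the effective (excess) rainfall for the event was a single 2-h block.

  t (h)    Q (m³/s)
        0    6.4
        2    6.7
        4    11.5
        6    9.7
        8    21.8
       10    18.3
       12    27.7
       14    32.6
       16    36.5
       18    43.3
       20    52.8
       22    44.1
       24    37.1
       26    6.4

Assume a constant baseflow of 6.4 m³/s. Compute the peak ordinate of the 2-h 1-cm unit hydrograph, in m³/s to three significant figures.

U_p ≈ 92.8 m³/s

Direct runoff: 0.0, 0.3, 5.1, 3.3, 15.4, 11.9, 21.3, 26.2, 30.1, 36.9, 46.4, 37.7, 30.7, 0.0 m³/s; ΣQ_DR = 265.3 m³/s, peak = 46.4 m³/s.
Runoff depth d = ΣQ_DR·Δt / A = 265.3 × 7200 / (382 km²) = 5.000 mm.
The 1-cm UH is the DRH scaled by (10 mm)/d, so U_p = 46.4 × 10/5.000 = 92.8 m³/s.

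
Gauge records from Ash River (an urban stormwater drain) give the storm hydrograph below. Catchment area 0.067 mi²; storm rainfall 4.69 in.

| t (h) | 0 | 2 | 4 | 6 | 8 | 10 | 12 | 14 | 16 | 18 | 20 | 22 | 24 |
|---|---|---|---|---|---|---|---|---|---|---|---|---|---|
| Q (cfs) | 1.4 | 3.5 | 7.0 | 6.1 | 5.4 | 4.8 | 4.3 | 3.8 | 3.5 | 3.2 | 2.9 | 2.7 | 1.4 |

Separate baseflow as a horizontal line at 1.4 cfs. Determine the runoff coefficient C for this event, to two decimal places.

ΣQ_DR = 31.80 cfs; V = ΣQ_DR·Δt = 2.290 × 10^5 ft³.
Runoff depth d = V / A = 1.471 in.
C = d / P = 1.471 / 4.69 = 0.31.

C ≈ 0.31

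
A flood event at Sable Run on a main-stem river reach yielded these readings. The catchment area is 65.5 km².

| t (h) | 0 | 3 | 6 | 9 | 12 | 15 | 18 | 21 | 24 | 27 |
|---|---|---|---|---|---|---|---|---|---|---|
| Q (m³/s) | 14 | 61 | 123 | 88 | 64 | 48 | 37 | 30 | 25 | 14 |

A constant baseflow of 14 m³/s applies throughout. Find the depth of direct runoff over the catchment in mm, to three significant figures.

Direct runoff: 0.0, 47.0, 109.0, 74.0, 50.0, 34.0, 23.0, 16.0, 11.0, 0.0 m³/s; ΣQ_DR = 364.0 m³/s.
V = ΣQ_DR · Δt = 364.0 × 10800 s = 3.931 × 10^6 m³.
Over A = 65.5 km², depth = V / A = 60.0 mm.

d ≈ 60.0 mm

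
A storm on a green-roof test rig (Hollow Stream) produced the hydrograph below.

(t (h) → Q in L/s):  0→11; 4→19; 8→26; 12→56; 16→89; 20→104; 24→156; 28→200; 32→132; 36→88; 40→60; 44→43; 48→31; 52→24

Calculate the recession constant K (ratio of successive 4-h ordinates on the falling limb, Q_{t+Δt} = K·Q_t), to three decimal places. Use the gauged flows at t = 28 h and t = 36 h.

Using the recession-limb readings at t = 28 h and t = 36 h: Q falls from 200 to 88 L/s over 2 intervals.
K = (Q₂/Q₁)^(1/2) = (88/200)^(1/2) = 0.663.

K ≈ 0.663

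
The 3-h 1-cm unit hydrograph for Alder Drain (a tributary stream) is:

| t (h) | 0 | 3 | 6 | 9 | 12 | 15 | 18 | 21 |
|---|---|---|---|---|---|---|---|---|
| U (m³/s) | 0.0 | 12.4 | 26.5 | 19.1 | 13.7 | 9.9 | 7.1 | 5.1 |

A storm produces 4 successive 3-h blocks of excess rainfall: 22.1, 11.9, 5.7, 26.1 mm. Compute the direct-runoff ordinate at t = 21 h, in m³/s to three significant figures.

By discrete convolution, Q_j = Σ (P_i / 10 mm) · U_{j−i}.
At t = 21 h (j=7): Q = (22.1/10)·5.1 + (11.9/10)·7.1 + (5.7/10)·9.9 + (26.1/10)·13.7 = 61.1 m³/s.

Q ≈ 61.1 m³/s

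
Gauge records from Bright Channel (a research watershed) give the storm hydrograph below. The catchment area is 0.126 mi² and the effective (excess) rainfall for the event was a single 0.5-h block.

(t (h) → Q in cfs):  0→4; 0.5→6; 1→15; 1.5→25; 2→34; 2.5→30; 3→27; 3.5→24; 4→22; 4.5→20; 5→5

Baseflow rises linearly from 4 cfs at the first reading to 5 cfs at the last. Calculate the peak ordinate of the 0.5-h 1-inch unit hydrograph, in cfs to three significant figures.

Direct runoff: 0.00, 1.90, 10.80, 20.70, 29.60, 25.50, 22.40, 19.30, 17.20, 15.10, 0.00 cfs; ΣQ_DR = 162.5 cfs, peak = 29.60 cfs.
Runoff depth d = ΣQ_DR·Δt / A = 162.5 × 1800 / (0.126 mi²) = 0.9992 in.
The 1-inch UH is the DRH scaled by (1 in)/d, so U_p = 29.60 × 1/0.9992 = 29.6 cfs.

U_p ≈ 29.6 cfs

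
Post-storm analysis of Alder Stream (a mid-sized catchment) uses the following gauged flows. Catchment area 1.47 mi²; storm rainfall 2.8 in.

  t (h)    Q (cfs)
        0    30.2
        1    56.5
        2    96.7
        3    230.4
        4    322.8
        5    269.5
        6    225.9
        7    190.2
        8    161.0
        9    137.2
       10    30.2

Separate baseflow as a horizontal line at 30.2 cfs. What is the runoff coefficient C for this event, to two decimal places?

C ≈ 0.53

ΣQ_DR = 1418 cfs; V = ΣQ_DR·Δt = 5.106 × 10^6 ft³.
Runoff depth d = V / A = 1.495 in.
C = d / P = 1.495 / 2.8 = 0.53.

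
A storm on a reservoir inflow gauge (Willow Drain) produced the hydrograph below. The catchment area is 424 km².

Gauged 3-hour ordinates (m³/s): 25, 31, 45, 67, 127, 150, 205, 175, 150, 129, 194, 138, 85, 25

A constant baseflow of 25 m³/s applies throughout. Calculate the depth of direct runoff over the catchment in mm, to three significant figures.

d ≈ 30.5 mm

Direct runoff: 0.0, 6.0, 20.0, 42.0, 102.0, 125.0, 180.0, 150.0, 125.0, 104.0, 169.0, 113.0, 60.0, 0.0 m³/s; ΣQ_DR = 1196 m³/s.
V = ΣQ_DR · Δt = 1196 × 10800 s = 1.292 × 10^7 m³.
Over A = 424 km², depth = V / A = 30.5 mm.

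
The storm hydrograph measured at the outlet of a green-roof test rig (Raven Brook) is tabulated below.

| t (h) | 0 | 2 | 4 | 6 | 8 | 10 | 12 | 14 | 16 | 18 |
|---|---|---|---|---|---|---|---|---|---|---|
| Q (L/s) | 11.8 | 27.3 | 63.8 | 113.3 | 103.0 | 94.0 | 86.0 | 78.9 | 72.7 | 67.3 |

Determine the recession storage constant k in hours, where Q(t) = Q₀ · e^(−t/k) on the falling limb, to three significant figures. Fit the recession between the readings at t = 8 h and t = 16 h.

k ≈ 23.0 h

On the falling limb, Q drops from 103.0 to 72.7 L/s between t = 8 h and t = 16 h (Δt = 8 h).
k = −Δt / ln(Q₂/Q₁) = −8 / ln(72.7/103.0) = 23.0 h.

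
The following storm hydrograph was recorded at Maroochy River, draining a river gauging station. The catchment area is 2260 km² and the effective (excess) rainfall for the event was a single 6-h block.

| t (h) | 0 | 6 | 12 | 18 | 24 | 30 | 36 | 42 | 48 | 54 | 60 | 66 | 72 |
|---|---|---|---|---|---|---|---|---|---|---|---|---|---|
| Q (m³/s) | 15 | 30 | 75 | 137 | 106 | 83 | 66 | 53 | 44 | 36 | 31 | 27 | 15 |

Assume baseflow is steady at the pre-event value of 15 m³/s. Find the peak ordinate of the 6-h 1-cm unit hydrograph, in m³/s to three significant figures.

Direct runoff: 0.0, 15.0, 60.0, 122.0, 91.0, 68.0, 51.0, 38.0, 29.0, 21.0, 16.0, 12.0, 0.0 m³/s; ΣQ_DR = 523.0 m³/s, peak = 122.0 m³/s.
Runoff depth d = ΣQ_DR·Δt / A = 523.0 × 21600 / (2260 km²) = 4.999 mm.
The 1-cm UH is the DRH scaled by (10 mm)/d, so U_p = 122.0 × 10/4.999 = 244 m³/s.

U_p ≈ 244 m³/s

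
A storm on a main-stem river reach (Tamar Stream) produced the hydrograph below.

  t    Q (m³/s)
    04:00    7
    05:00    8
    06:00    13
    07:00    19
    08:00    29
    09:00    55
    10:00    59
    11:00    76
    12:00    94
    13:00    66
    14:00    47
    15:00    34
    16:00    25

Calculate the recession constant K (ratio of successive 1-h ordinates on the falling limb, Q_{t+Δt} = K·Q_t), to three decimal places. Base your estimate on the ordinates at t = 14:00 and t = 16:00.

Using the recession-limb readings at t = 14:00 and t = 16:00: Q falls from 47 to 25 m³/s over 2 intervals.
K = (Q₂/Q₁)^(1/2) = (25/47)^(1/2) = 0.729.

K ≈ 0.729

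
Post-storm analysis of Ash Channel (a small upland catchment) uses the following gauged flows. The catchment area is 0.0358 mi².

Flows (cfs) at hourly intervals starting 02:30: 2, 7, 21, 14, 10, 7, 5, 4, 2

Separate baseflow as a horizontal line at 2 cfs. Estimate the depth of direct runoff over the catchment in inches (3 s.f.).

Direct runoff: 0.0, 5.0, 19.0, 12.0, 8.0, 5.0, 3.0, 2.0, 0.0 cfs; ΣQ_DR = 54.00 cfs.
V = ΣQ_DR · Δt = 54.00 × 3600 s = 1.944 × 10^5 ft³.
Over A = 0.0358 mi², depth = V / A = 2.34 in.

d ≈ 2.34 in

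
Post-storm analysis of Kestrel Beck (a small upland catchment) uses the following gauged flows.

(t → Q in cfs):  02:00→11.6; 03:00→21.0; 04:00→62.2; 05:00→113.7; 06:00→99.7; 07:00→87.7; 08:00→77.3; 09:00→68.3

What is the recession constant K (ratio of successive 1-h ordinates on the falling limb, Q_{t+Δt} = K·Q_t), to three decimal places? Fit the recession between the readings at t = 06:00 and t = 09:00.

K ≈ 0.882

Using the recession-limb readings at t = 06:00 and t = 09:00: Q falls from 99.7 to 68.3 cfs over 3 intervals.
K = (Q₂/Q₁)^(1/3) = (68.3/99.7)^(1/3) = 0.882.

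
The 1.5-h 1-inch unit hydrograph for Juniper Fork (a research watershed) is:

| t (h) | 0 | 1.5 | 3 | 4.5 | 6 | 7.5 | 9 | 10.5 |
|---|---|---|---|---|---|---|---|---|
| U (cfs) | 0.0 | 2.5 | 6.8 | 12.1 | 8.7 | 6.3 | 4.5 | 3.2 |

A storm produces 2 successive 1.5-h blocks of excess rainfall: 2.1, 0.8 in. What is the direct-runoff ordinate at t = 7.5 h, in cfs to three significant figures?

By discrete convolution, Q_j = Σ (P_i / 1 in) · U_{j−i}.
At t = 7.5 h (j=5): Q = (2.1/1)·6.3 + (0.8/1)·8.7 = 20.2 cfs.

Q ≈ 20.2 cfs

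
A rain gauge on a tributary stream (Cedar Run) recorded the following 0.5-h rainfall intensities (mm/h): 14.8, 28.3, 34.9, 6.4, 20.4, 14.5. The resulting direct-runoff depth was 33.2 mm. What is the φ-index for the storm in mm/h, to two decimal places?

φ ≈ 9.30 mm/h

Only the 5 blocks with intensity above φ contribute runoff: 14.8, 28.3, 34.9, 20.4, 14.5 mm/h.
Σ(I−φ)·Δt = d  ⇒  (14.8+28.3+34.9+20.4+14.5 − 5φ)·0.5 = 33.2
φ = (112.9 − 33.2/0.5) / 5 = 9.30 mm/h.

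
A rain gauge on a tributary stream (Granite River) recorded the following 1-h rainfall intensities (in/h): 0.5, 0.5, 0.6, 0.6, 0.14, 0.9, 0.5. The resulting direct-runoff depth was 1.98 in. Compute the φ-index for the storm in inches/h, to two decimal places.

Only the 6 blocks with intensity above φ contribute runoff: 0.5, 0.5, 0.6, 0.6, 0.9, 0.5 in/h.
Σ(I−φ)·Δt = d  ⇒  (0.5+0.5+0.6+0.6+0.9+0.5 − 6φ)·1 = 1.98
φ = (3.600 − 1.98/1) / 6 = 0.27 in/h.

φ ≈ 0.27 in/h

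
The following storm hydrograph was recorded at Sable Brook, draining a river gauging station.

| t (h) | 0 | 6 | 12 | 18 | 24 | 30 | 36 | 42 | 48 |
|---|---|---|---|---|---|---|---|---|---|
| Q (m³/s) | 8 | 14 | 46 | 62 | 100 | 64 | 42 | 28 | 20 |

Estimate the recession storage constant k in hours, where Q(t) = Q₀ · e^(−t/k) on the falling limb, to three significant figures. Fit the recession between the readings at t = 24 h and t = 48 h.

On the falling limb, Q drops from 100 to 20 m³/s between t = 24 h and t = 48 h (Δt = 24 h).
k = −Δt / ln(Q₂/Q₁) = −24 / ln(20/100) = 14.9 h.

k ≈ 14.9 h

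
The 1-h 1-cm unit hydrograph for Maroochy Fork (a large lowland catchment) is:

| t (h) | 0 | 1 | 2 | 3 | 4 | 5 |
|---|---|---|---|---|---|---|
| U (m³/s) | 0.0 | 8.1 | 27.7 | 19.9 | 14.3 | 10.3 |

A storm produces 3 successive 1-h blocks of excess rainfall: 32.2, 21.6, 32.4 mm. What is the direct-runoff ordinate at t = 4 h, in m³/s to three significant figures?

By discrete convolution, Q_j = Σ (P_i / 10 mm) · U_{j−i}.
At t = 4 h (j=4): Q = (32.2/10)·14.3 + (21.6/10)·19.9 + (32.4/10)·27.7 = 179 m³/s.

Q ≈ 179 m³/s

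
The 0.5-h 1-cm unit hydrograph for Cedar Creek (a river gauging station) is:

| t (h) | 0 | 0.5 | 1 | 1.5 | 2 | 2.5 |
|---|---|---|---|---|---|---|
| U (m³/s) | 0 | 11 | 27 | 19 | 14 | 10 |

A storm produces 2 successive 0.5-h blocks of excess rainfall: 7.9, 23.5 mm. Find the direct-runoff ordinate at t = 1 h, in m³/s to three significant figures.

By discrete convolution, Q_j = Σ (P_i / 10 mm) · U_{j−i}.
At t = 1 h (j=2): Q = (7.9/10)·27 + (23.5/10)·11 = 47.2 m³/s.

Q ≈ 47.2 m³/s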